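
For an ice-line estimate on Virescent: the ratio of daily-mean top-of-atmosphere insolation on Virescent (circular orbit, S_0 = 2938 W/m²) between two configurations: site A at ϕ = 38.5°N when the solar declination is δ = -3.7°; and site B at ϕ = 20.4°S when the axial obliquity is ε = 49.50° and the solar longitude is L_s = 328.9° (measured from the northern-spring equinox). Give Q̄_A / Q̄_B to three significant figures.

— Configuration A (ϕ=+38.5°):
cos h₀ = −tan(+38.5°) tan(-3.700°) = 0.0514, h₀ = 1.5193 rad.
Bracket: h₀ sin ϕ sin δ + cos ϕ cos δ sin h₀ = 1.5193×0.62251×-0.06453 + 0.78261×0.99792×0.99868 = -0.061031 + 0.779951 = 0.718920.
Q̄ = (S_0/π) × [bracket] = (2938/π) × 0.718920 = 672.33 W/m².
— Configuration B (ϕ=-20.4°):
Solar declination: sin δ = sin ε · sin L_s = sin 49.50° × sin 328.9° = -0.39278, so δ = -23.127°.
cos h₀ = −tan(-20.4°) tan(-23.127°) = -0.1588, h₀ = 1.7303 rad.
Bracket: h₀ sin ϕ sin δ + cos ϕ cos δ sin h₀ = 1.7303×-0.34857×-0.39278 + 0.93728×0.91963×0.98730 = 0.236898 + 0.851004 = 1.087902.
Q̄ = (S_0/π) × [bracket] = (2938/π) × 1.087902 = 1017.4 W/m².
Ratio Q̄_A / Q̄_B = 672.33 / 1017.4 = 0.6608.

Q̄_A / Q̄_B ≈ 0.661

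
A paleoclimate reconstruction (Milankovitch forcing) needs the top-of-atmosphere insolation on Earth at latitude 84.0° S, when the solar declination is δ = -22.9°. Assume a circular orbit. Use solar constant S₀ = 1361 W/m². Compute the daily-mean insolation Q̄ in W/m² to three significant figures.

Q̄ ≈ 527 W/m²

cos H₀ = −tan(-84.0°) tan(-22.900°) = -4.0190 ≤ −1 ⇒ polar day, H₀ = π.
Bracket: H₀ sin φ sin δ + cos φ cos δ sin H₀ = 3.1416×-0.99452×-0.38912 + 0.10453×0.92119×0.00000 = 1.215760 + 0.000000 = 1.215760.
Q̄ = (S₀/π) × [bracket] = (1361/π) × 1.215760 = 526.7 W/m².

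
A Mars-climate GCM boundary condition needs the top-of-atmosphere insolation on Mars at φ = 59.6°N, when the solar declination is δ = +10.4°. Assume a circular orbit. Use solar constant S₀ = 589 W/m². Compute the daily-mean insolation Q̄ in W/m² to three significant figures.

Q̄ ≈ 144 W/m²

cos H₀ = −tan(+59.6°) tan(+10.400°) = -0.3128, H₀ = 1.8890 rad.
Bracket: H₀ sin φ sin δ + cos φ cos δ sin H₀ = 1.8890×0.86251×0.18052 + 0.50603×0.98357×0.94981 = 0.294118 + 0.472736 = 0.766854.
Q̄ = (S₀/π) × [bracket] = (589/π) × 0.766854 = 143.8 W/m².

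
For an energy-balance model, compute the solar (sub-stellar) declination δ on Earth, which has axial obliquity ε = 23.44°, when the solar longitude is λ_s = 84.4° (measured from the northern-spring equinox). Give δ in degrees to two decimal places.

δ = +23.32°

sin δ = sin ε · sin λ_s = sin 23.44° × sin 84.4° = 0.395890.
δ = arcsin(0.395890) = +23.32°.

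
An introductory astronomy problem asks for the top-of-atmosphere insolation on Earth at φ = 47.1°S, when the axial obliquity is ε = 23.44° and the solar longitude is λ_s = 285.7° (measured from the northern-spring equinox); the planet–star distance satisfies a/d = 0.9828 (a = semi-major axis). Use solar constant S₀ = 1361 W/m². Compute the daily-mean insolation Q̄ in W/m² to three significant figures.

Solar declination: sin δ = sin ε · sin λ_s = sin 23.44° × sin 285.7° = -0.38295, so δ = -22.516°.
cos H₀ = −tan(-47.1°) tan(-22.516°) = -0.4461, H₀ = 2.0332 rad.
Bracket: H₀ sin φ sin δ + cos φ cos δ sin H₀ = 2.0332×-0.73254×-0.38295 + 0.68072×0.92377×0.89498 = 0.570366 + 0.562789 = 1.133155.
Inverse-square distance factor (a/d)² = 0.9828² = 0.965896.
Q̄ = (S₀/π) × 0.965896 × [bracket] = (1361/π) × 0.965896 × 1.133155 = 474.2 W/m².

Q̄ ≈ 474 W/m²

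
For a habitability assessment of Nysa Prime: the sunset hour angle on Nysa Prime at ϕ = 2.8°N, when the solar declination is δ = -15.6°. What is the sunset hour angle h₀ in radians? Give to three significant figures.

h₀ = 1.56 rad

cos h₀ = −tan ϕ · tan δ = −tan(+2.8°) × tan(-15.600°) = 0.0137, so h₀ = 1.5571 rad = 89.22°.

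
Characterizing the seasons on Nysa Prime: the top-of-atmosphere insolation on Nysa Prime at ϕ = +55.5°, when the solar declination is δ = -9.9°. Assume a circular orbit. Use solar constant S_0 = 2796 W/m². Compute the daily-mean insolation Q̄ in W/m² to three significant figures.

cos h₀ = −tan(+55.5°) tan(-9.900°) = 0.2539, h₀ = 1.3140 rad.
Bracket: h₀ sin ϕ sin δ + cos ϕ cos δ sin h₀ = 1.3140×0.82413×-0.17193 + 0.56641×0.98511×0.96722 = -0.186184 + 0.539686 = 0.353502.
Q̄ = (S_0/π) × [bracket] = (2796/π) × 0.353502 = 314.6 W/m².

Q̄ ≈ 315 W/m²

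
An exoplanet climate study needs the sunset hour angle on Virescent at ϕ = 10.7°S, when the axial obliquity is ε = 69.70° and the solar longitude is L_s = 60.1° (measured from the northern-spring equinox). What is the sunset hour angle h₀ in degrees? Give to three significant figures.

Solar declination: sin δ = sin ε · sin L_s = sin 69.70° × sin 60.1° = 0.81305, so δ = +54.395°.
cos h₀ = −tan ϕ · tan δ = −tan(-10.7°) × tan(+54.395°) = 0.2639, so h₀ = 1.3038 rad = 74.70°.

h₀ = 74.7°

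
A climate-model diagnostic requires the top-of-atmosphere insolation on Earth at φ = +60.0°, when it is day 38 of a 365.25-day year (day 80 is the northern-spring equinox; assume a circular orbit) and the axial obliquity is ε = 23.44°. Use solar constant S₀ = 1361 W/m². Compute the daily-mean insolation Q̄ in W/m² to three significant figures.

Q̄ ≈ 77.7 W/m²

Solar longitude: λ_s = 360° × (38 − 80)/365.25 = -41.396°, i.e. -41.396° + 360° = 318.604°.
sin δ = sin 23.44° × sin 318.604° = -0.26304, so δ = -15.251°.
cos H₀ = −tan(+60.0°) tan(-15.251°) = 0.4722, H₀ = 1.0790 rad.
Bracket: H₀ sin φ sin δ + cos φ cos δ sin H₀ = 1.0790×0.86603×-0.26304 + 0.50000×0.96478×0.88147 = -0.245797 + 0.425212 = 0.179415.
Q̄ = (S₀/π) × [bracket] = (1361/π) × 0.179415 = 77.73 W/m².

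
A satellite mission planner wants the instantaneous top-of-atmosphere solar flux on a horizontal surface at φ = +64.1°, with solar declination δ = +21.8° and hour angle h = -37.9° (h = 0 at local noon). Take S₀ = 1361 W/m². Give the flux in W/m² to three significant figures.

cos θ_z = sin φ sin δ + cos φ cos δ cos h = 0.334067 + 0.320024 = 0.654091.
Flux = S₀ · cos θ_z = 1361 × 0.654091 = 890.2 W/m².

890 W/m²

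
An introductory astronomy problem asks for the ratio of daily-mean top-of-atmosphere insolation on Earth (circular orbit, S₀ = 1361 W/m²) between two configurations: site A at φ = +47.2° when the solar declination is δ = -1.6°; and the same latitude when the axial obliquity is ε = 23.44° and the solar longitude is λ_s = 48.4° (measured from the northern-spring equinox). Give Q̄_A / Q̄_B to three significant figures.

Q̄_A / Q̄_B ≈ 0.629

— Configuration A (φ=+47.2°):
cos H₀ = −tan(+47.2°) tan(-1.600°) = 0.0302, H₀ = 1.5406 rad.
Bracket: H₀ sin φ sin δ + cos φ cos δ sin H₀ = 1.5406×0.73373×-0.02792 + 0.67944×0.99961×0.99954 = -0.031560 + 0.678863 = 0.647303.
Q̄ = (S₀/π) × [bracket] = (1361/π) × 0.647303 = 280.42 W/m².
— Configuration B (φ=+47.2°):
Solar declination: sin δ = sin ε · sin λ_s = sin 23.44° × sin 48.4° = 0.29747, so δ = +17.305°.
cos H₀ = −tan(+47.2°) tan(+17.305°) = -0.3365, H₀ = 1.9140 rad.
Bracket: H₀ sin φ sin δ + cos φ cos δ sin H₀ = 1.9140×0.73373×0.29747 + 0.67944×0.95473×0.94170 = 0.417755 + 0.610864 = 1.028619.
Q̄ = (S₀/π) × [bracket] = (1361/π) × 1.028619 = 445.62 W/m².
Ratio Q̄_A / Q̄_B = 280.42 / 445.62 = 0.6293.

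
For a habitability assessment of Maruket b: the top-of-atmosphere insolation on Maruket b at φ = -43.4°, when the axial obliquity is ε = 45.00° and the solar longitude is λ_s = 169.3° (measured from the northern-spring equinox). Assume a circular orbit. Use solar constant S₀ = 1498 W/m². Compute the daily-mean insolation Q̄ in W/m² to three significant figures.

Q̄ ≈ 279 W/m²

Solar declination: sin δ = sin ε · sin λ_s = sin 45.00° × sin 169.3° = 0.13129, so δ = +7.544°.
cos H₀ = −tan(-43.4°) tan(+7.544°) = 0.1252, H₀ = 1.4452 rad.
Bracket: H₀ sin φ sin δ + cos φ cos δ sin H₀ = 1.4452×-0.68709×0.13129 + 0.72657×0.99134×0.99213 = -0.130369 + 0.714609 = 0.584240.
Q̄ = (S₀/π) × [bracket] = (1498/π) × 0.584240 = 278.6 W/m².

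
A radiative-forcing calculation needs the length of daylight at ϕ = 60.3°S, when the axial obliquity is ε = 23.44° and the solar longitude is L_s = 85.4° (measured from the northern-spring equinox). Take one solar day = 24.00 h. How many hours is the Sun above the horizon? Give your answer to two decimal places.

5.44 h

Solar declination: sin δ = sin ε · sin L_s = sin 23.44° × sin 85.4° = 0.39651, so δ = +23.360°.
cos h₀ = −tan ϕ · tan δ = −tan(-60.3°) × tan(+23.360°) = 0.7572, so h₀ = 0.7118 rad = 40.78°.
Daylight = 2h₀/(2π) × 24.00 h = (0.7118/π) × 24.00 = 5.44 h.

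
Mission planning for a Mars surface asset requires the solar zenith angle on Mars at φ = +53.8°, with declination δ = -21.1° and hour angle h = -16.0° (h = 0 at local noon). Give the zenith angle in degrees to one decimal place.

θ_z = 76.2°

cos θ_z = sin φ sin δ + cos φ cos δ cos h = -0.290503 + 0.529663 = 0.239160.
θ_z = arccos(0.239160) = 76.2°.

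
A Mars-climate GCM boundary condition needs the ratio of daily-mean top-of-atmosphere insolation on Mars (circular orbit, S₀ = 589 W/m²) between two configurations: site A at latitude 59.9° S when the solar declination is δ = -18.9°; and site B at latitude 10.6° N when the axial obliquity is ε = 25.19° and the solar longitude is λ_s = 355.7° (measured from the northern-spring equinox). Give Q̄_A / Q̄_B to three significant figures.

Q̄_A / Q̄_B ≈ 1.03

— Configuration A (φ=-59.9°):
cos H₀ = −tan(-59.9°) tan(-18.900°) = -0.5906, H₀ = 2.2026 rad.
Bracket: H₀ sin φ sin δ + cos φ cos δ sin H₀ = 2.2026×-0.86515×-0.32392 + 0.50151×0.94609×0.80694 = 0.617255 + 0.382872 = 1.000127.
Q̄ = (S₀/π) × [bracket] = (589/π) × 1.000127 = 187.51 W/m².
— Configuration B (φ=+10.6°):
Solar declination: sin δ = sin ε · sin λ_s = sin 25.19° × sin 355.7° = -0.03191, so δ = -1.829°.
cos H₀ = −tan(+10.6°) tan(-1.829°) = 0.0060, H₀ = 1.5648 rad.
Bracket: H₀ sin φ sin δ + cos φ cos δ sin H₀ = 1.5648×0.18395×-0.03191 + 0.98294×0.99949×0.99998 = -0.009185 + 0.982419 = 0.973234.
Q̄ = (S₀/π) × [bracket] = (589/π) × 0.973234 = 182.47 W/m².
Ratio Q̄_A / Q̄_B = 187.51 / 182.47 = 1.028.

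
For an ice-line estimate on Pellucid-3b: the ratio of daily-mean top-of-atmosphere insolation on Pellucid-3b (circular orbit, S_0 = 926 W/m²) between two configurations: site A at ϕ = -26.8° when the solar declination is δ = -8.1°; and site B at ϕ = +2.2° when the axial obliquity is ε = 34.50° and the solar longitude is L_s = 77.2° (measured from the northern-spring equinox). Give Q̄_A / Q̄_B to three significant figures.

— Configuration A (ϕ=-26.8°):
cos h₀ = −tan(-26.8°) tan(-8.100°) = -0.0719, h₀ = 1.6427 rad.
Bracket: h₀ sin ϕ sin δ + cos ϕ cos δ sin h₀ = 1.6427×-0.45088×-0.14090 + 0.89259×0.99002×0.99741 = 0.104359 + 0.881393 = 0.985752.
Q̄ = (S_0/π) × [bracket] = (926/π) × 0.985752 = 290.56 W/m².
— Configuration B (ϕ=+2.2°):
Solar declination: sin δ = sin ε · sin L_s = sin 34.50° × sin 77.2° = 0.55233, so δ = +33.527°.
cos h₀ = −tan(+2.2°) tan(+33.527°) = -0.0255, h₀ = 1.5963 rad.
Bracket: h₀ sin ϕ sin δ + cos ϕ cos δ sin h₀ = 1.5963×0.03839×0.55233 + 0.99926×0.83363×0.99968 = 0.033848 + 0.832747 = 0.866595.
Q̄ = (S_0/π) × [bracket] = (926/π) × 0.866595 = 255.43 W/m².
Ratio Q̄_A / Q̄_B = 290.56 / 255.43 = 1.138.

Q̄_A / Q̄_B ≈ 1.14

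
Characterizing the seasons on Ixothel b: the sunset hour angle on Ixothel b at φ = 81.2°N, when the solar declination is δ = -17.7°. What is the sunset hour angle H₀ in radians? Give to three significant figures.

cos H₀ = −tan φ · tan δ = 2.0615 ≥ 1, so the host star never rises (polar night) and H₀ = 0.

H₀ = 0.00 rad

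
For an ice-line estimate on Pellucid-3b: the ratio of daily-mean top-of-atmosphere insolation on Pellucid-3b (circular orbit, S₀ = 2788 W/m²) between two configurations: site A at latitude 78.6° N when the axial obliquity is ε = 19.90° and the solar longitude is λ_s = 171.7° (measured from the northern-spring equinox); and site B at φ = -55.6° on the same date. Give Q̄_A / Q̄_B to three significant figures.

Q̄_A / Q̄_B ≈ 0.556

— Configuration A (φ=+78.6°):
Solar declination: sin δ = sin ε · sin λ_s = sin 19.90° × sin 171.7° = 0.04914, so δ = +2.816°.
cos H₀ = −tan(+78.6°) tan(+2.816°) = -0.2440, H₀ = 1.8173 rad.
Bracket: H₀ sin φ sin δ + cos φ cos δ sin H₀ = 1.8173×0.98027×0.04914 + 0.19766×0.99879×0.96978 = 0.087540 + 0.191455 = 0.278995.
Q̄ = (S₀/π) × [bracket] = (2788/π) × 0.278995 = 247.59 W/m².
— Configuration B (φ=-55.6°):
cos H₀ = −tan(-55.6°) tan(+2.816°) = 0.0718, H₀ = 1.4989 rad.
Bracket: H₀ sin φ sin δ + cos φ cos δ sin H₀ = 1.4989×-0.82511×0.04914 + 0.56497×0.99879×0.99742 = -0.060774 + 0.562831 = 0.502057.
Q̄ = (S₀/π) × [bracket] = (2788/π) × 0.502057 = 445.55 W/m².
Ratio Q̄_A / Q̄_B = 247.59 / 445.55 = 0.5557.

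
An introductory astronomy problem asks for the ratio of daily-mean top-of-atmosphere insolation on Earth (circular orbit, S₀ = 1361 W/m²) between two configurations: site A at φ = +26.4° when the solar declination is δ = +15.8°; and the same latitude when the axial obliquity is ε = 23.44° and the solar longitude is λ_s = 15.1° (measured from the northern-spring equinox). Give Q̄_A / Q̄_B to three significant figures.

Q̄_A / Q̄_B ≈ 1.10

— Configuration A (φ=+26.4°):
cos H₀ = −tan(+26.4°) tan(+15.800°) = -0.1405, H₀ = 1.7117 rad.
Bracket: H₀ sin φ sin δ + cos φ cos δ sin H₀ = 1.7117×0.44464×0.27228 + 0.89571×0.96222×0.99009 = 0.207230 + 0.853329 = 1.060559.
Q̄ = (S₀/π) × [bracket] = (1361/π) × 1.060559 = 459.46 W/m².
— Configuration B (φ=+26.4°):
Solar declination: sin δ = sin ε · sin λ_s = sin 23.44° × sin 15.1° = 0.10363, so δ = +5.948°.
cos H₀ = −tan(+26.4°) tan(+5.948°) = -0.0517, H₀ = 1.6225 rad.
Bracket: H₀ sin φ sin δ + cos φ cos δ sin H₀ = 1.6225×0.44464×0.10363 + 0.89571×0.99462×0.99866 = 0.074762 + 0.889697 = 0.964459.
Q̄ = (S₀/π) × [bracket] = (1361/π) × 0.964459 = 417.82 W/m².
Ratio Q̄_A / Q̄_B = 459.46 / 417.82 = 1.100.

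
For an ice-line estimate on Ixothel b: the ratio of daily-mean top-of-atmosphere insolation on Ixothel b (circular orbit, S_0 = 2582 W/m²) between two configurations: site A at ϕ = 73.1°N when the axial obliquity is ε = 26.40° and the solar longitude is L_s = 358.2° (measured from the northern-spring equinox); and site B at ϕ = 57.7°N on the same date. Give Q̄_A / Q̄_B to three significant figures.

Q̄_A / Q̄_B ≈ 0.523

— Configuration A (ϕ=+73.1°):
Solar declination: sin δ = sin ε · sin L_s = sin 26.40° × sin 358.2° = -0.01397, so δ = -0.800°.
cos h₀ = −tan(+73.1°) tan(-0.800°) = 0.0460, h₀ = 1.5248 rad.
Bracket: h₀ sin ϕ sin δ + cos ϕ cos δ sin h₀ = 1.5248×0.95681×-0.01397 + 0.29070×0.99990×0.99894 = -0.020381 + 0.290363 = 0.269982.
Q̄ = (S_0/π) × [bracket] = (2582/π) × 0.269982 = 221.89 W/m².
— Configuration B (ϕ=+57.7°):
cos h₀ = −tan(+57.7°) tan(-0.800°) = 0.0221, h₀ = 1.5487 rad.
Bracket: h₀ sin ϕ sin δ + cos ϕ cos δ sin h₀ = 1.5487×0.84526×-0.01397 + 0.53435×0.99990×0.99976 = -0.018287 + 0.534168 = 0.515881.
Q̄ = (S_0/π) × [bracket] = (2582/π) × 0.515881 = 423.99 W/m².
Ratio Q̄_A / Q̄_B = 221.89 / 423.99 = 0.5233.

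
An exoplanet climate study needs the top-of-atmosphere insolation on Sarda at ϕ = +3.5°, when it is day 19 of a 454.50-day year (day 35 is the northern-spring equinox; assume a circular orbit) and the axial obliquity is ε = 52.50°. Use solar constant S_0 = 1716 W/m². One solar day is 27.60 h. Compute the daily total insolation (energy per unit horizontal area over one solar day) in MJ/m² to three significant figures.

52.4 MJ/m²

Solar longitude: L_s = 360° × (19 − 35)/454.50 = -12.673°, i.e. -12.673° + 360° = 347.327°.
sin δ = sin 52.50° × sin 347.327° = -0.17405, so δ = -10.024°.
cos h₀ = −tan(+3.5°) tan(-10.024°) = 0.0108, h₀ = 1.5600 rad.
Bracket: h₀ sin ϕ sin δ + cos ϕ cos δ sin h₀ = 1.5600×0.06105×-0.17405 + 0.99813×0.98474×0.99994 = -0.016576 + 0.982840 = 0.966264.
Q̄ = (S_0/π) × [bracket] = (1716/π) × 0.966264 = 527.79 W/m².
Daily total = Q̄ × 27.60 h × 3600 s/h = 527.79 × 27.60 × 3600 / 10⁶ = 52.44 MJ/m².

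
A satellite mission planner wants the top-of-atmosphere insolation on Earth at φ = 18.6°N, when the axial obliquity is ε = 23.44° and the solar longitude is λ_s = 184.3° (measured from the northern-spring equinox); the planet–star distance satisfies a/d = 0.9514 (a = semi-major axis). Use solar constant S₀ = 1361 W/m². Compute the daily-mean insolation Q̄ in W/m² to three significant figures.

Q̄ ≈ 366 W/m²

Solar declination: sin δ = sin ε · sin λ_s = sin 23.44° × sin 184.3° = -0.02983, so δ = -1.709°.
cos H₀ = −tan(+18.6°) tan(-1.709°) = 0.0100, H₀ = 1.5608 rad.
Bracket: H₀ sin φ sin δ + cos φ cos δ sin H₀ = 1.5608×0.31896×-0.02983 + 0.94777×0.99956×0.99995 = -0.014850 + 0.947306 = 0.932456.
Inverse-square distance factor (a/d)² = 0.9514² = 0.905162.
Q̄ = (S₀/π) × 0.905162 × [bracket] = (1361/π) × 0.905162 × 0.932456 = 365.6 W/m².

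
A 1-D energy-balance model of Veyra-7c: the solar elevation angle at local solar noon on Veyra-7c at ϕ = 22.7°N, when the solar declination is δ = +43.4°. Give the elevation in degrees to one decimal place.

At local noon the hour angle is zero, so the zenith angle equals |ϕ − δ| = |+22.7° − (+43.400°)| = 20.700°.
Elevation = 90° − 20.700° = 69.3°.

69.3°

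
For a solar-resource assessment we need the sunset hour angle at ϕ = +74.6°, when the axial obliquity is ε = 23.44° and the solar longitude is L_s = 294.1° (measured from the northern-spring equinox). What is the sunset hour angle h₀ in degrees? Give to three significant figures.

h₀ = 0.00°

Solar declination: sin δ = sin ε · sin L_s = sin 23.44° × sin 294.1° = -0.36311, so δ = -21.292°.
cos h₀ = −tan ϕ · tan δ = 1.4149 ≥ 1, so the Sun never rises (polar night) and h₀ = 0.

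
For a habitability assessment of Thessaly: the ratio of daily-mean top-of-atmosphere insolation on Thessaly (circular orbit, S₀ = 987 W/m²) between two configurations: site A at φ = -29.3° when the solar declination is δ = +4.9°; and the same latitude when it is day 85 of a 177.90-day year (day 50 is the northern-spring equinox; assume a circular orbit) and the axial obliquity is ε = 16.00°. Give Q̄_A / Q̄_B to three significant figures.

— Configuration A (φ=-29.3°):
cos H₀ = −tan(-29.3°) tan(+4.900°) = 0.0481, H₀ = 1.5227 rad.
Bracket: H₀ sin φ sin δ + cos φ cos δ sin H₀ = 1.5227×-0.48938×0.08542 + 0.87207×0.99635×0.99884 = -0.063653 + 0.867879 = 0.804226.
Q̄ = (S₀/π) × [bracket] = (987/π) × 0.804226 = 252.67 W/m².
— Configuration B (φ=-29.3°):
Solar longitude: λ_s = 360° × (85 − 50)/177.90 = 70.826°.
sin δ = sin 16.00° × sin 70.826° = 0.26035, so δ = +15.091°.
cos H₀ = −tan(-29.3°) tan(+15.091°) = 0.1513, H₀ = 1.4189 rad.
Bracket: H₀ sin φ sin δ + cos φ cos δ sin H₀ = 1.4189×-0.48938×0.26035 + 0.87207×0.96552×0.98849 = -0.180782 + 0.832310 = 0.651528.
Q̄ = (S₀/π) × [bracket] = (987/π) × 0.651528 = 204.69 W/m².
Ratio Q̄_A / Q̄_B = 252.67 / 204.69 = 1.234.

Q̄_A / Q̄_B ≈ 1.23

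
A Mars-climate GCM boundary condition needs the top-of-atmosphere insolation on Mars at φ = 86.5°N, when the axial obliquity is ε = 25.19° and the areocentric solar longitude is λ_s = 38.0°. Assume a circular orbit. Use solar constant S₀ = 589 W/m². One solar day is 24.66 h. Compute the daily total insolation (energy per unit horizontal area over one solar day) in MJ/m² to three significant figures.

13.7 MJ/m²

sin δ = sin 25.19° × sin 38.0° = 0.26204, so δ = +15.191°.
cos H₀ = −tan(+86.5°) tan(+15.191°) = -4.4394 ≤ −1 ⇒ polar day, H₀ = π.
Bracket: H₀ sin φ sin δ + cos φ cos δ sin H₀ = 3.1416×0.99813×0.26204 + 0.06105×0.96506×0.00000 = 0.821685 + 0.000000 = 0.821685.
Q̄ = (S₀/π) × [bracket] = (589/π) × 0.821685 = 154.05 W/m².
Daily total = Q̄ × 24.66 h × 3600 s/h = 154.05 × 24.66 × 3600 / 10⁶ = 13.68 MJ/m².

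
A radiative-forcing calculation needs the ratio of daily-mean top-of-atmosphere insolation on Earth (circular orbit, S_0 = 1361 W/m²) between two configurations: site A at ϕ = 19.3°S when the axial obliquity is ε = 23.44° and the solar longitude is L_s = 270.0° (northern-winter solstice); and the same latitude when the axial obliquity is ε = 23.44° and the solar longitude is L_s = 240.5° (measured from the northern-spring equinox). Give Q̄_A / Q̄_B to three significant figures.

Q̄_A / Q̄_B ≈ 1.01

— Configuration A (ϕ=-19.3°):
Solar declination: sin δ = sin ε · sin L_s = sin 23.44° × sin 270.0° = -0.39779, so δ = -23.440°.
cos h₀ = −tan(-19.3°) tan(-23.440°) = -0.1518, h₀ = 1.7232 rad.
Bracket: h₀ sin ϕ sin δ + cos ϕ cos δ sin h₀ = 1.7232×-0.33051×-0.39779 + 0.94380×0.91748×0.98841 = 0.226555 + 0.855882 = 1.082437.
Q̄ = (S_0/π) × [bracket] = (1361/π) × 1.082437 = 468.93 W/m².
— Configuration B (ϕ=-19.3°):
Solar declination: sin δ = sin ε · sin L_s = sin 23.44° × sin 240.5° = -0.34622, so δ = -20.256°.
cos h₀ = −tan(-19.3°) tan(-20.256°) = -0.1292, h₀ = 1.7004 rad.
Bracket: h₀ sin ϕ sin δ + cos ϕ cos δ sin h₀ = 1.7004×-0.33051×-0.34622 + 0.94380×0.93815×0.99161 = 0.194575 + 0.877997 = 1.072572.
Q̄ = (S_0/π) × [bracket] = (1361/π) × 1.072572 = 464.66 W/m².
Ratio Q̄_A / Q̄_B = 468.93 / 464.66 = 1.009.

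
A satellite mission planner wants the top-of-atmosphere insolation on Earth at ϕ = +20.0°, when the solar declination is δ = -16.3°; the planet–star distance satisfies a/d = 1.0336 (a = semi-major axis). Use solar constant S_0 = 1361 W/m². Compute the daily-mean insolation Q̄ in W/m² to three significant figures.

cos h₀ = −tan(+20.0°) tan(-16.300°) = 0.1064, h₀ = 1.4642 rad.
Bracket: h₀ sin ϕ sin δ + cos ϕ cos δ sin h₀ = 1.4642×0.34202×-0.28067 + 0.93969×0.95981×0.99432 = -0.140556 + 0.896801 = 0.756245.
Inverse-square distance factor (a/d)² = 1.0336² = 1.068329.
Q̄ = (S_0/π) × 1.068329 × [bracket] = (1361/π) × 1.068329 × 0.756245 = 350.0 W/m².

Q̄ ≈ 350 W/m²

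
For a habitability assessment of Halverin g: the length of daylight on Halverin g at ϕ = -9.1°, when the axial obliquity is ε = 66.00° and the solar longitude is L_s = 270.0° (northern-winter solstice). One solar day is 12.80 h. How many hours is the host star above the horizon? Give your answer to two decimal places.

7.90 h

Solar declination: sin δ = sin ε · sin L_s = sin 66.00° × sin 270.0° = -0.91355, so δ = -66.000°.
cos h₀ = −tan ϕ · tan δ = −tan(-9.1°) × tan(-66.000°) = -0.3598, so h₀ = 1.9388 rad = 111.09°.
Daylight = 2h₀/(2π) × 12.80 h = (1.9388/π) × 12.80 = 7.90 h.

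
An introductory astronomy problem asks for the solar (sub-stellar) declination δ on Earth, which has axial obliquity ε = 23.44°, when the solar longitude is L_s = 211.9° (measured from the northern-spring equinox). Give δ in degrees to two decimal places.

δ = -12.13°

sin δ = sin ε · sin L_s = sin 23.44° × sin 211.9° = -0.210207.
δ = arcsin(-0.210207) = -12.13°.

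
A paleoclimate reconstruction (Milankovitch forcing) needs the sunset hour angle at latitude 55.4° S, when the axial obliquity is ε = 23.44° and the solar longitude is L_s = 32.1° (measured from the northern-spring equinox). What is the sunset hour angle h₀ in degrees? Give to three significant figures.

Solar declination: sin δ = sin ε · sin L_s = sin 23.44° × sin 32.1° = 0.21138, so δ = +12.203°.
cos h₀ = −tan ϕ · tan δ = −tan(-55.4°) × tan(+12.203°) = 0.3135, so h₀ = 1.2519 rad = 71.73°.

h₀ = 71.7°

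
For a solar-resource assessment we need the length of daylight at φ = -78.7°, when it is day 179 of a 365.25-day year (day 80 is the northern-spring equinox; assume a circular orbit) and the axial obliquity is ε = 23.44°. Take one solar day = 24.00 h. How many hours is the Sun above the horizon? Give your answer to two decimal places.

0.00 h

Solar longitude: λ_s = 360° × (179 − 80)/365.25 = 97.577°.
sin δ = sin 23.44° × sin 97.577° = 0.39432, so δ = +23.223°.
cos H₀ = −tan φ · tan δ = 2.1473 ≥ 1, so the Sun never rises (polar night) and H₀ = 0.
Daylight = 2H₀/(2π) × 24.00 h = (0.0000/π) × 24.00 = 0.00 h.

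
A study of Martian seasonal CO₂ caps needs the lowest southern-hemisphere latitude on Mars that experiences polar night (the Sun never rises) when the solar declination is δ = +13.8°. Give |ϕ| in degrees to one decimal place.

Polar night requires cos h₀ = −tan ϕ tan δ ≥ 1, i.e. tan ϕ tan δ ≤ −1.
The boundary is |tan ϕ| · |tan δ| = 1, so |ϕ| = 90° − |δ| = 90° − 13.8° = 76.2° in the southern hemisphere.

|ϕ| = 76.2°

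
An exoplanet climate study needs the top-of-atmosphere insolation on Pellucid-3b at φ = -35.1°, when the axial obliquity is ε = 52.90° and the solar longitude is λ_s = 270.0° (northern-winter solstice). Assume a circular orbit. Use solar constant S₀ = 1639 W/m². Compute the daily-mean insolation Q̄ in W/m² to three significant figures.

Q̄ ≈ 756 W/m²

Solar declination: sin δ = sin ε · sin λ_s = sin 52.90° × sin 270.0° = -0.79758, so δ = -52.900°.
cos H₀ = −tan(-35.1°) tan(-52.900°) = -0.9293, H₀ = 2.7633 rad.
Bracket: H₀ sin φ sin δ + cos φ cos δ sin H₀ = 2.7633×-0.57501×-0.79758 + 0.81815×0.60321×0.36937 = 1.267295 + 0.182290 = 1.449585.
Q̄ = (S₀/π) × [bracket] = (1639/π) × 1.449585 = 756.3 W/m².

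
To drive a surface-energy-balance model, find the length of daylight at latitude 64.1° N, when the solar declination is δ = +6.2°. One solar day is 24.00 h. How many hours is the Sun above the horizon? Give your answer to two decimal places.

13.72 h

cos H₀ = −tan φ · tan δ = −tan(+64.1°) × tan(+6.200°) = -0.2237, so H₀ = 1.7964 rad = 102.93°.
Daylight = 2H₀/(2π) × 24.00 h = (1.7964/π) × 24.00 = 13.72 h.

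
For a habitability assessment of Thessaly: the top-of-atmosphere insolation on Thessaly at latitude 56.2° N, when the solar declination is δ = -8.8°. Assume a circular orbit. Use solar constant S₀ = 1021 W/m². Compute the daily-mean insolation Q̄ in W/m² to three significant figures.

cos H₀ = −tan(+56.2°) tan(-8.800°) = 0.2312, H₀ = 1.3374 rad.
Bracket: H₀ sin φ sin δ + cos φ cos δ sin H₀ = 1.3374×0.83098×-0.15299 + 0.55630×0.98823×0.97289 = -0.170026 + 0.534849 = 0.364823.
Q̄ = (S₀/π) × [bracket] = (1021/π) × 0.364823 = 118.6 W/m².

Q̄ ≈ 119 W/m²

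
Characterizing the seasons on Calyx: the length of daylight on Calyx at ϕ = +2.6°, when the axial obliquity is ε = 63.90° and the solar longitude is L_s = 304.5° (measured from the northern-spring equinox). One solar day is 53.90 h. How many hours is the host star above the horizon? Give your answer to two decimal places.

26.09 h

Solar declination: sin δ = sin ε · sin L_s = sin 63.90° × sin 304.5° = -0.74009, so δ = -47.739°.
cos h₀ = −tan ϕ · tan δ = −tan(+2.6°) × tan(-47.739°) = 0.0500, so h₀ = 1.5208 rad = 87.14°.
Daylight = 2h₀/(2π) × 53.90 h = (1.5208/π) × 53.90 = 26.09 h.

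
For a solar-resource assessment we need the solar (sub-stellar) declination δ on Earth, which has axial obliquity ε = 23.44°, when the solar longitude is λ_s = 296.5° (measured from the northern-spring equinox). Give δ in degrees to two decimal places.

sin δ = sin ε · sin λ_s = sin 23.44° × sin 296.5° = -0.355995.
δ = arcsin(-0.355995) = -20.85°.

δ = -20.85°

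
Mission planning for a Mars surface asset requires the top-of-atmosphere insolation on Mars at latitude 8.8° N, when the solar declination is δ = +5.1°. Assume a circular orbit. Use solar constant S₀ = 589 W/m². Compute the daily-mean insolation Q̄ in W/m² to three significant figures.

Q̄ ≈ 189 W/m²

cos H₀ = −tan(+8.8°) tan(+5.100°) = -0.0138, H₀ = 1.5846 rad.
Bracket: H₀ sin φ sin δ + cos φ cos δ sin H₀ = 1.5846×0.15299×0.08889 + 0.98823×0.99604×0.99990 = 0.021549 + 0.984218 = 1.005767.
Q̄ = (S₀/π) × [bracket] = (589/π) × 1.005767 = 188.6 W/m².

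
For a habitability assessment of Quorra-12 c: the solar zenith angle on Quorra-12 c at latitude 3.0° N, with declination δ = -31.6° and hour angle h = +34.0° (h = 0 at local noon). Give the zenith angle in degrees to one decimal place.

cos θ_z = sin ϕ sin δ + cos ϕ cos δ cos h = -0.027423 + 0.705146 = 0.677723.
θ_z = arccos(0.677723) = 47.3°.

θ_z = 47.3°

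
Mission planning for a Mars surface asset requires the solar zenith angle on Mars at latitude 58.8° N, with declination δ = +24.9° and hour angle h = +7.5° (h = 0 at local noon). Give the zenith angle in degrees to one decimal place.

θ_z = 34.3°

cos θ_z = sin φ sin δ + cos φ cos δ cos h = 0.360139 + 0.465853 = 0.825992.
θ_z = arccos(0.825992) = 34.3°.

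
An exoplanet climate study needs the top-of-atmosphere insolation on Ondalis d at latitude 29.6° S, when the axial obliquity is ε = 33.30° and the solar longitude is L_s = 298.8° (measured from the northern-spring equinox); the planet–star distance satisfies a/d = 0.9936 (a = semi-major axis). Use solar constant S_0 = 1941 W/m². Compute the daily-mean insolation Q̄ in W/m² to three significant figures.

Solar declination: sin δ = sin ε · sin L_s = sin 33.30° × sin 298.8° = -0.48111, so δ = -28.758°.
cos h₀ = −tan(-29.6°) tan(-28.758°) = -0.3118, h₀ = 1.8878 rad.
Bracket: h₀ sin ϕ sin δ + cos ϕ cos δ sin h₀ = 1.8878×-0.49394×-0.48111 + 0.86949×0.87666×0.95016 = 0.448616 + 0.724257 = 1.172873.
Inverse-square distance factor (a/d)² = 0.9936² = 0.987241.
Q̄ = (S_0/π) × 0.987241 × [bracket] = (1941/π) × 0.987241 × 1.172873 = 715.4 W/m².

Q̄ ≈ 715 W/m²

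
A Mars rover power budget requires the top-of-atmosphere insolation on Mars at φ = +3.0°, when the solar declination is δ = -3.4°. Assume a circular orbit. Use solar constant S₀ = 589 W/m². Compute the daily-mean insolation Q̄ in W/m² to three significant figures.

cos H₀ = −tan(+3.0°) tan(-3.400°) = 0.0031, H₀ = 1.5677 rad.
Bracket: H₀ sin φ sin δ + cos φ cos δ sin H₀ = 1.5677×0.05234×-0.05931 + 0.99863×0.99824×1.00000 = -0.004867 + 0.996872 = 0.992005.
Q̄ = (S₀/π) × [bracket] = (589/π) × 0.992005 = 186.0 W/m².

Q̄ ≈ 186 W/m²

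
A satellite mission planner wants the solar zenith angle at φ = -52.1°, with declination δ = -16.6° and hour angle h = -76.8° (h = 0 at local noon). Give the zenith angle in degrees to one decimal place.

θ_z = 68.9°

cos θ_z = sin φ sin δ + cos φ cos δ cos h = 0.225432 + 0.134426 = 0.359858.
θ_z = arccos(0.359858) = 68.9°.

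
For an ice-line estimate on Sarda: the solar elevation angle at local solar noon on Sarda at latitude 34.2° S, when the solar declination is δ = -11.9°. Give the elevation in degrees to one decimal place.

At local noon the hour angle is zero, so the zenith angle equals |ϕ − δ| = |-34.2° − (-11.900°)| = 22.300°.
Elevation = 90° − 22.300° = 67.7°.

67.7°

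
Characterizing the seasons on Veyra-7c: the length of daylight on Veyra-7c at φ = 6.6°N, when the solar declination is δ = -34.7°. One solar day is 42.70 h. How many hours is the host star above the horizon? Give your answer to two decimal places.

cos H₀ = −tan φ · tan δ = −tan(+6.6°) × tan(-34.700°) = 0.0801, so H₀ = 1.4906 rad = 85.40°.
Daylight = 2H₀/(2π) × 42.70 h = (1.4906/π) × 42.70 = 20.26 h.

20.26 h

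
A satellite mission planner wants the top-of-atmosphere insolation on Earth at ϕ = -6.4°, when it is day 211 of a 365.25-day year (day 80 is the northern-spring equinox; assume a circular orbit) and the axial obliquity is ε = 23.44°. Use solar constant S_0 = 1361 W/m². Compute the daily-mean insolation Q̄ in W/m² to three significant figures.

Solar longitude: L_s = 360° × (211 − 80)/365.25 = 129.117°.
sin δ = sin 23.44° × sin 129.117° = 0.30863, so δ = +17.977°.
cos h₀ = −tan(-6.4°) tan(+17.977°) = 0.0364, h₀ = 1.5344 rad.
Bracket: h₀ sin ϕ sin δ + cos ϕ cos δ sin h₀ = 1.5344×-0.11147×0.30863 + 0.99377×0.95118×0.99934 = -0.052788 + 0.944630 = 0.891842.
Q̄ = (S_0/π) × [bracket] = (1361/π) × 0.891842 = 386.4 W/m².

Q̄ ≈ 386 W/m²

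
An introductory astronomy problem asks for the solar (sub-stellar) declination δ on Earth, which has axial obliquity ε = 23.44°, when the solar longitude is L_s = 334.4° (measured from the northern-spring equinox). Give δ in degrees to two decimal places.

sin δ = sin ε · sin L_s = sin 23.44° × sin 334.4° = -0.171879.
δ = arcsin(-0.171879) = -9.90°.

δ = -9.90°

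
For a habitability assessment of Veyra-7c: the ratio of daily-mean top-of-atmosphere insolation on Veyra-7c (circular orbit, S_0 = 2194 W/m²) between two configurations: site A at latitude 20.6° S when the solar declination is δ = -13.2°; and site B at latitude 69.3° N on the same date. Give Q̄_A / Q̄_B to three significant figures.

— Configuration A (ϕ=-20.6°):
cos h₀ = −tan(-20.6°) tan(-13.200°) = -0.0882, h₀ = 1.6591 rad.
Bracket: h₀ sin ϕ sin δ + cos ϕ cos δ sin h₀ = 1.6591×-0.35184×-0.22835 + 0.93606×0.97358×0.99611 = 0.133297 + 0.907784 = 1.041081.
Q̄ = (S_0/π) × [bracket] = (2194/π) × 1.041081 = 727.06 W/m².
— Configuration B (ϕ=+69.3°):
cos h₀ = −tan(+69.3°) tan(-13.200°) = 0.6207, h₀ = 0.9011 rad.
Bracket: h₀ sin ϕ sin δ + cos ϕ cos δ sin h₀ = 0.9011×0.93544×-0.22835 + 0.35347×0.97358×0.78404 = -0.192482 + 0.269813 = 0.077331.
Q̄ = (S_0/π) × [bracket] = (2194/π) × 0.077331 = 54.006 W/m².
Ratio Q̄_A / Q̄_B = 727.06 / 54.006 = 13.46.

Q̄_A / Q̄_B ≈ 13.5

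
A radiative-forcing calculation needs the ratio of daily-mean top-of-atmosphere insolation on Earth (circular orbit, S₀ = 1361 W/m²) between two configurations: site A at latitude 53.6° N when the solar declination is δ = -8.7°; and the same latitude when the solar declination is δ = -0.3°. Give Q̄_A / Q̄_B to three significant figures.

— Configuration A (φ=+53.6°):
cos H₀ = −tan(+53.6°) tan(-8.700°) = 0.2076, H₀ = 1.3617 rad.
Bracket: H₀ sin φ sin δ + cos φ cos δ sin H₀ = 1.3617×0.80489×-0.15126 + 0.59342×0.98849×0.97822 = -0.165784 + 0.573814 = 0.408030.
Q̄ = (S₀/π) × [bracket] = (1361/π) × 0.408030 = 176.77 W/m².
— Configuration B (φ=+53.6°):
cos H₀ = −tan(+53.6°) tan(-0.300°) = 0.0071, H₀ = 1.5637 rad.
Bracket: H₀ sin φ sin δ + cos φ cos δ sin H₀ = 1.5637×0.80489×-0.00524 + 0.59342×0.99999×0.99997 = -0.006595 + 0.593396 = 0.586801.
Q̄ = (S₀/π) × [bracket] = (1361/π) × 0.586801 = 254.21 W/m².
Ratio Q̄_A / Q̄_B = 176.77 / 254.21 = 0.6954.

Q̄_A / Q̄_B ≈ 0.695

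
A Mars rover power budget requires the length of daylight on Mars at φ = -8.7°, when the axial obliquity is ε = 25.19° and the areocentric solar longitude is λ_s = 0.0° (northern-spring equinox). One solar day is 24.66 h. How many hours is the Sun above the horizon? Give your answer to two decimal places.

12.33 h

sin δ = sin 25.19° × sin 0.0° = 0.00000, so δ = +0.000°.
cos H₀ = −tan φ · tan δ = −tan(-8.7°) × tan(+0.000°) = 0.0000, so H₀ = 1.5708 rad = 90.00°.
Daylight = 2H₀/(2π) × 24.66 h = (1.5708/π) × 24.66 = 12.33 h.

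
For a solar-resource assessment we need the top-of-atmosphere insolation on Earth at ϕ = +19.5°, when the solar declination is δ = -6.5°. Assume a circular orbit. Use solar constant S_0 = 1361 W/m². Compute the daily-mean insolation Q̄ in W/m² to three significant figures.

cos h₀ = −tan(+19.5°) tan(-6.500°) = 0.0403, h₀ = 1.5304 rad.
Bracket: h₀ sin ϕ sin δ + cos ϕ cos δ sin h₀ = 1.5304×0.33381×-0.11320 + 0.94264×0.99357×0.99919 = -0.057830 + 0.935820 = 0.877990.
Q̄ = (S_0/π) × [bracket] = (1361/π) × 0.877990 = 380.4 W/m².

Q̄ ≈ 380 W/m²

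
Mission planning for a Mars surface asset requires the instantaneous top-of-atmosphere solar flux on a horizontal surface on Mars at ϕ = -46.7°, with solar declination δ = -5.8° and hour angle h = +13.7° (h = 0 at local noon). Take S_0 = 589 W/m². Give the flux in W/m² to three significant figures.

434 W/m²

cos θ_z = sin ϕ sin δ + cos ϕ cos δ cos h = 0.073546 + 0.662895 = 0.736441.
Flux = S_0 · cos θ_z = 589 × 0.736441 = 433.8 W/m².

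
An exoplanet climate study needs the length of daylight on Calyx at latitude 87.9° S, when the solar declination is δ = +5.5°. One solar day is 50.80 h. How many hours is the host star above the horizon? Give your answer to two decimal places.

cos H₀ = −tan φ · tan δ = 2.6259 ≥ 1, so the host star never rises (polar night) and H₀ = 0.
Daylight = 2H₀/(2π) × 50.80 h = (0.0000/π) × 50.80 = 0.00 h.

0.00 h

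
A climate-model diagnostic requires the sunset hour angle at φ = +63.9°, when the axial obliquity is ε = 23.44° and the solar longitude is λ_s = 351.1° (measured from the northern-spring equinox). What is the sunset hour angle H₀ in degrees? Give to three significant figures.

Solar declination: sin δ = sin ε · sin λ_s = sin 23.44° × sin 351.1° = -0.06154, so δ = -3.528°.
cos H₀ = −tan φ · tan δ = −tan(+63.9°) × tan(-3.528°) = 0.1259, so H₀ = 1.4446 rad = 82.77°.

H₀ = 82.8°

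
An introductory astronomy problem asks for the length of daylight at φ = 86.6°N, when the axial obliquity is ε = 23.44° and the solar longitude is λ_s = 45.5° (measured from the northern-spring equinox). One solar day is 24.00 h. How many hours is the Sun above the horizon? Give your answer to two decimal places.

24.00 h

Solar declination: sin δ = sin ε · sin λ_s = sin 23.44° × sin 45.5° = 0.28372, so δ = +16.483°.
Sunrise equation: cos H₀ = −tan φ · tan δ = -4.9803 ≤ −1, so the Sun never sets (polar day) and H₀ = π.
Daylight = 2H₀/(2π) × 24.00 h = (3.1416/π) × 24.00 = 24.00 h.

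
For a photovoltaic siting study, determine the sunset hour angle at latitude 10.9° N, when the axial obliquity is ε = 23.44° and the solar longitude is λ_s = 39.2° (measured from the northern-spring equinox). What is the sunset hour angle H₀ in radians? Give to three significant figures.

Solar declination: sin δ = sin ε · sin λ_s = sin 23.44° × sin 39.2° = 0.25141, so δ = +14.561°.
cos H₀ = −tan φ · tan δ = −tan(+10.9°) × tan(+14.561°) = -0.0500, so H₀ = 1.6208 rad = 92.87°.

H₀ = 1.62 rad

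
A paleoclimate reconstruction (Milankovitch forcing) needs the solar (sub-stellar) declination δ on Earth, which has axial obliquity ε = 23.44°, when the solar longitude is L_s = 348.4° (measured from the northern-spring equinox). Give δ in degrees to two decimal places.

δ = -4.59°

sin δ = sin ε · sin L_s = sin 23.44° × sin 348.4° = -0.079986.
δ = arcsin(-0.079986) = -4.59°.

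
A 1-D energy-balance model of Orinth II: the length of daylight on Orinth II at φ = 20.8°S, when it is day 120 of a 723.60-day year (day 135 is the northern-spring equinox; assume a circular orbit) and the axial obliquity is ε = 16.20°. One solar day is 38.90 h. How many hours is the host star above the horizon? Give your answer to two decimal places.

Solar longitude: λ_s = 360° × (120 − 135)/723.60 = -7.463°, i.e. -7.463° + 360° = 352.537°.
sin δ = sin 16.20° × sin 352.537° = -0.03624, so δ = -2.077°.
cos H₀ = −tan φ · tan δ = −tan(-20.8°) × tan(-2.077°) = -0.0138, so H₀ = 1.5846 rad = 90.79°.
Daylight = 2H₀/(2π) × 38.90 h = (1.5846/π) × 38.90 = 19.62 h.

19.62 h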